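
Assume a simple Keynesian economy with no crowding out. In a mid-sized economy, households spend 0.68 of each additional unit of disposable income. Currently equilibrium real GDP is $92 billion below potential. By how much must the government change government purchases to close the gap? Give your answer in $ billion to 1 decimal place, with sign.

+$29.4 billion

Spending multiplier = 1/(1 − MPC) = 1/(1 − 0.68) = 1/0.32 = 3.125.
Need ΔY = +$92 billion, so ΔG = ΔY/k = (+$92 billion) × 0.32 ≈ +$29.4 billion.
The government should increase government purchases by $29.4 billion.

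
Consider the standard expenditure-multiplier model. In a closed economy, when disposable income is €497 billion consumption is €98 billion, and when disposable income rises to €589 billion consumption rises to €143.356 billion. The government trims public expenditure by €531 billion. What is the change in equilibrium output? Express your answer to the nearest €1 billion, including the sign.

MPC = ΔC/ΔYd = (143.356 − 98)/(589 − 497) = 45.356/92 = 0.493.
Expenditure multiplier = 1/(1 − MPC) = 1/(1 − 0.493) = 1/0.507 ≈ 1.972.
ΔY = k × ΔG = (−€531 billion) / 0.507 ≈ −€1,047 billion.

−€1,047 billion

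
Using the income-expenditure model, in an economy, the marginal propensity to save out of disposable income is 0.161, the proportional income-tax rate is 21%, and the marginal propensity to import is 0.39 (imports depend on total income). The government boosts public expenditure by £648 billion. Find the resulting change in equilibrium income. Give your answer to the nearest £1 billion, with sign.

MPC = 1 − MPS = 1 − 0.161 = 0.839.
Spending multiplier = 1/(1 − c(1−t) + m) = 1/(1 − 0.839×0.79 + 0.39) = 1/0.72719 ≈ 1.375.
ΔY = k × ΔG = (+£648 billion) / 0.72719 ≈ +£891 billion.

+£891 billion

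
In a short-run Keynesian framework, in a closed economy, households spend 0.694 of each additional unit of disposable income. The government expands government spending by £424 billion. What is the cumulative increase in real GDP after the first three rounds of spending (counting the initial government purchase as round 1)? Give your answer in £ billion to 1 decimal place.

£922.5 billion

Round 1 adds ΔG = £424 billion; each later round is MPC = 0.694 times the previous.
After 3 rounds: 424 + 294.256 + 204.213664 = ΔG·(1 − c^3)/(1 − c) = 424 × (1 − 0.334255384)/0.306 ≈ £922.5 billion.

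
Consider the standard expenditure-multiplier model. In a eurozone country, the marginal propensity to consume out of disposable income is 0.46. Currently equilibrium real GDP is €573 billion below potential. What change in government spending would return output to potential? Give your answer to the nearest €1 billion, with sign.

+€309 billion

Spending multiplier = 1/(1 − MPC) = 1/(1 − 0.46) = 1/0.54 ≈ 1.852.
Need ΔY = +€573 billion, so ΔG = ΔY/k = (+€573 billion) × 0.54 ≈ +€309 billion.
The government should increase government spending by €309 billion.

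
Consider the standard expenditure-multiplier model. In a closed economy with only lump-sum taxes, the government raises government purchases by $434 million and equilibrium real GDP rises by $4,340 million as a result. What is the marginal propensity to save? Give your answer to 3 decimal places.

Implied spending multiplier k = ΔY/ΔG = 4,340/434 = 10.
Since k = 1/(1 − MPC), MPC = 1 − 1/k = 1 − ΔG/ΔY = 1 − 434/4,340 = 0.900.
MPS = 1 − MPC = 0.100.

0.100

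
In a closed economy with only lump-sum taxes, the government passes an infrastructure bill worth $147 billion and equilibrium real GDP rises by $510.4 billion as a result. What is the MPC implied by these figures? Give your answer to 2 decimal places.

0.71

Implied spending multiplier k = ΔY/ΔG = 510.4/147 ≈ 3.4721.
Since k = 1/(1 − MPC), MPC = 1 − 1/k = 1 − ΔG/ΔY = 1 − 147/510.4 ≈ 0.71.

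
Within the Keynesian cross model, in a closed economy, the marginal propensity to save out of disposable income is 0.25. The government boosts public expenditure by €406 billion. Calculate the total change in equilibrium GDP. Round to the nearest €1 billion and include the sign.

MPC = 1 − MPS = 1 − 0.25 = 0.75.
Expenditure multiplier = 1/(1 − MPC) = 1/(1 − 0.75) = 1/0.25 = 4.
ΔY = k × ΔG = (+€406 billion) / 0.25 = +€1,624 billion.

+€1,624 billion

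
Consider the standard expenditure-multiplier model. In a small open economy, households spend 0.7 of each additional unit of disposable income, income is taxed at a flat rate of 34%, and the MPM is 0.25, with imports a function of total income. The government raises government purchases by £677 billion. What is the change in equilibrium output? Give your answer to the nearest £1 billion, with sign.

+£859 billion

Spending multiplier = 1/(1 − c(1−t) + m) = 1/(1 − 0.7×0.66 + 0.25) = 1/0.788 ≈ 1.269.
ΔY = k × ΔG = (+£677 billion) / 0.788 ≈ +£859 billion.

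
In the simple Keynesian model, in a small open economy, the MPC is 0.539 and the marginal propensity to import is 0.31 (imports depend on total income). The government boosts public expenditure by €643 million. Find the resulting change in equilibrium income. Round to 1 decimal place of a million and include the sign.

Government-spending multiplier = 1/(1 − c + m) = 1/(1 − 0.539 + 0.31) = 1/0.771 ≈ 1.297.
ΔY = k × ΔG = (+€643 million) / 0.771 ≈ +€834 million.

+€834.0 million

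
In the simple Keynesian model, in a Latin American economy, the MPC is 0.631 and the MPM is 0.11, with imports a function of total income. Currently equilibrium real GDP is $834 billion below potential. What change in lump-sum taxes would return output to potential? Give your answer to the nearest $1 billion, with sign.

Spending multiplier = 1/(1 − c + m) = 1/(1 − 0.631 + 0.11) = 1/0.479 ≈ 2.088.
Tax multiplier = −c·k = −0.631/0.479 ≈ −1.317. Need ΔY = +$834 billion, so ΔT = ΔY/(−c·k) = −(+$834 billion) × 0.479 / 0.631 ≈ −$633 billion.
The government should cut lump-sum taxes by $633 billion.

−$633 billion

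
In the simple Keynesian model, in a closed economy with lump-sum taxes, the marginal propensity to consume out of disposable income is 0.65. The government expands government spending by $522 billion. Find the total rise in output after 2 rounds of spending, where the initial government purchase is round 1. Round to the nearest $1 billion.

$861 billion

Round 1 adds ΔG = $522 billion; each later round is MPC = 0.65 times the previous.
After 2 rounds: 522 + 339.3 = ΔG·(1 − c^2)/(1 − c) = 522 × (1 − 0.4225)/0.35 ≈ $861 billion.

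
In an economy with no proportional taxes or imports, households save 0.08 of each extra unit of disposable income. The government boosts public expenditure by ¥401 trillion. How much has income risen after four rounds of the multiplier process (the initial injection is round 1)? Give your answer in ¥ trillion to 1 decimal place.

MPC = 1 − MPS = 1 − 0.08 = 0.92.
Round 1 adds ΔG = ¥401 trillion; each later round is MPC = 0.92 times the previous.
After 4 rounds: 401 + 368.92 + 339.4064 + 312.253888 = ΔG·(1 − c^4)/(1 − c) = 401 × (1 − 0.71639296)/0.08 ≈ ¥1,421.6 trillion.

¥1,421.6 trillion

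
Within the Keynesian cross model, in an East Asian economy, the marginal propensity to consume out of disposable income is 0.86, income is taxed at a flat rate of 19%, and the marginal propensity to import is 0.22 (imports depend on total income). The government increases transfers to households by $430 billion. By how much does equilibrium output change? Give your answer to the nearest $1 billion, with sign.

+$707 billion

The transfer change shifts disposable income by +$430 billion, so first-round consumption changes by c·ΔTR = 0.86 × (+$430 billion) = +$369.8 billion.
Expenditure multiplier = 1/(1 − c(1−t) + m) = 1/(1 − 0.86×0.81 + 0.22) = 1/0.5234 ≈ 1.911.
The transfer multiplier is c × k ≈ 1.643, so ΔY = k × (c·ΔTR) = (+$369.8 billion) / 0.5234 ≈ +$707 billion.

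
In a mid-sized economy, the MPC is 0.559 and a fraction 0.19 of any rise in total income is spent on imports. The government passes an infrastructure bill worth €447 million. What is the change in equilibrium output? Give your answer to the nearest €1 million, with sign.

Government-spending multiplier = 1/(1 − c + m) = 1/(1 − 0.559 + 0.19) = 1/0.631 ≈ 1.585.
ΔY = k × ΔG = (+€447 million) / 0.631 ≈ +€708 million.

+€708 million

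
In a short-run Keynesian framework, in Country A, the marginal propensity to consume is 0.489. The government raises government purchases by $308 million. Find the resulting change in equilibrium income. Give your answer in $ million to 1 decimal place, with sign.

+$602.7 million

Spending multiplier = 1/(1 − MPC) = 1/(1 − 0.489) = 1/0.511 ≈ 1.957.
ΔY = k × ΔG = (+$308 million) / 0.511 ≈ +$602.7 million.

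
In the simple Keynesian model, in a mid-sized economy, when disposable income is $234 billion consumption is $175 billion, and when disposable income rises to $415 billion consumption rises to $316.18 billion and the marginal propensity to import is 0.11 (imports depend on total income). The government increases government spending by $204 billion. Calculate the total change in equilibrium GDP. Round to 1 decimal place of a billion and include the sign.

+$618.2 billion

MPC = ΔC/ΔYd = (316.18 − 175)/(415 − 234) = 141.18/181 = 0.78.
Expenditure multiplier = 1/(1 − c + m) = 1/(1 − 0.78 + 0.11) = 1/0.33 ≈ 3.03.
ΔY = k × ΔG = (+$204 billion) / 0.33 ≈ +$618.2 billion.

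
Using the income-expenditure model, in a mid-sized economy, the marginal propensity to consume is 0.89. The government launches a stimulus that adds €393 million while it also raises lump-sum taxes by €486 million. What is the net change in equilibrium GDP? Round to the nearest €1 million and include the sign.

Expenditure multiplier = 1/(1 − MPC) = 1/(1 − 0.89) = 1/0.11 ≈ 9.091.
ΔG contributes k·ΔG = (+€393 million) / 0.11 ≈ +€3,572.7 million.
ΔT of +€486 million changes first-round spending by −c·ΔT = −€432.54 million, contributing k·(−c·ΔT) = (−€432.54 million) / 0.11 ≈ −€3,932.2 million.
Net ΔY = k(ΔG − c·ΔT) = (−€39.54 million) / 0.11 ≈ −€359 million.

−€359 million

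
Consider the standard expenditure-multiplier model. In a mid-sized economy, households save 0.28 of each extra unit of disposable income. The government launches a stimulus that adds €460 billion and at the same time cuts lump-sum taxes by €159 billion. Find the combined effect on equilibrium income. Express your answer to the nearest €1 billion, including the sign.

MPC = 1 − MPS = 1 − 0.28 = 0.72.
Expenditure multiplier = 1/(1 − MPC) = 1/(1 − 0.72) = 1/0.28 ≈ 3.571.
ΔG contributes k·ΔG = (+€460 billion) / 0.28 ≈ +€1,642.9 billion.
ΔT of −€159 billion changes first-round spending by −c·ΔT = +€114.48 billion, contributing k·(−c·ΔT) = (+€114.48 billion) / 0.28 ≈ +€408.9 billion.
Net ΔY = k(ΔG − c·ΔT) = (+€574.48 billion) / 0.28 ≈ +€2,052 billion.

+€2,052 billion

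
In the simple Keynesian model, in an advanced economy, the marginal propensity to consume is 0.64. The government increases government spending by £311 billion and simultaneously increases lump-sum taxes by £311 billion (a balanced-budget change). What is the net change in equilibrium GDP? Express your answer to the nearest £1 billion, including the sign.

+£311 billion

Expenditure multiplier = 1/(1 − MPC) = 1/(1 − 0.64) = 1/0.36 ≈ 2.778.
ΔG contributes k·ΔG = (+£311 billion) / 0.36 ≈ +£863.9 billion.
ΔT of +£311 billion changes first-round spending by −c·ΔT = −£199.04 billion, contributing k·(−c·ΔT) = (−£199.04 billion) / 0.36 ≈ −£552.9 billion.
With ΔG = ΔT and no other leakages, the balanced-budget multiplier is 1, so ΔY = ΔG = +£311 billion.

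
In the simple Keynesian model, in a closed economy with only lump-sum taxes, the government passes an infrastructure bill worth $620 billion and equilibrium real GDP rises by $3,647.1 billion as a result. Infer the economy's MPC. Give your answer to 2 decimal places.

Implied spending multiplier k = ΔY/ΔG = 3,647.1/620 ≈ 5.8824.
Since k = 1/(1 − MPC), MPC = 1 − 1/k = 1 − ΔG/ΔY = 1 − 620/3,647.1 ≈ 0.83.

0.83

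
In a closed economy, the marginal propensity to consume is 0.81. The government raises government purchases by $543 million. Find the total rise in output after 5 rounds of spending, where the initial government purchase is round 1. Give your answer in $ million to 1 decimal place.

$1,861.4 million

Round 1 adds ΔG = $543 million; each later round is MPC = 0.81 times the previous.
After 5 rounds: 543 + 439.83 + 356.2623 + 288.572463 + 233.74369503 = ΔG·(1 − c^5)/(1 − c) = 543 × (1 − 0.3486784401)/0.19 ≈ $1,861.4 million.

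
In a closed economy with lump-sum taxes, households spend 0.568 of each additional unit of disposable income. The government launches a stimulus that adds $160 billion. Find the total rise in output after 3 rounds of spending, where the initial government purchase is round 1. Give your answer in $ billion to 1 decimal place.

$302.5 billion

Round 1 adds ΔG = $160 billion; each later round is MPC = 0.568 times the previous.
After 3 rounds: 160 + 90.88 + 51.61984 = ΔG·(1 − c^3)/(1 − c) = 160 × (1 − 0.183250432)/0.432 ≈ $302.5 billion.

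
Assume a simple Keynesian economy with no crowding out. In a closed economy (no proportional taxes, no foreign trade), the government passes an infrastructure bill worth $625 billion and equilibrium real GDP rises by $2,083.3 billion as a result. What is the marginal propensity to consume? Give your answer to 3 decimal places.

0.700

Implied spending multiplier k = ΔY/ΔG = 2,083.3/625 ≈ 3.3333.
Since k = 1/(1 − MPC), MPC = 1 − 1/k = 1 − ΔG/ΔY = 1 − 625/2,083.3 ≈ 0.700.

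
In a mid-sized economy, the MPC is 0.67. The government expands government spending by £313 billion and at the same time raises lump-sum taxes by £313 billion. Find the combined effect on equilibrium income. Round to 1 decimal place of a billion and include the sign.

+£313.0 billion

Expenditure multiplier = 1/(1 − MPC) = 1/(1 − 0.67) = 1/0.33 ≈ 3.03.
ΔG contributes k·ΔG = (+£313 billion) / 0.33 ≈ +£948.5 billion.
ΔT of +£313 billion changes first-round spending by −c·ΔT = −£209.71 billion, contributing k·(−c·ΔT) = (−£209.71 billion) / 0.33 ≈ −£635.5 billion.
With ΔG = ΔT and no other leakages, the balanced-budget multiplier is 1, so ΔY = ΔG = +£313 billion.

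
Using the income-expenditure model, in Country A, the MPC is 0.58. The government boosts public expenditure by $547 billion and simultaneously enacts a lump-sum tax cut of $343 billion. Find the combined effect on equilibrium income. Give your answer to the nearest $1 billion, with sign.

+$1,776 billion

Expenditure multiplier = 1/(1 − MPC) = 1/(1 − 0.58) = 1/0.42 ≈ 2.381.
ΔG contributes k·ΔG = (+$547 billion) / 0.42 ≈ +$1,302.4 billion.
ΔT of −$343 billion changes first-round spending by −c·ΔT = +$198.94 billion, contributing k·(−c·ΔT) = (+$198.94 billion) / 0.42 ≈ +$473.7 billion.
Net ΔY = k(ΔG − c·ΔT) = (+$745.94 billion) / 0.42 ≈ +$1,776 billion.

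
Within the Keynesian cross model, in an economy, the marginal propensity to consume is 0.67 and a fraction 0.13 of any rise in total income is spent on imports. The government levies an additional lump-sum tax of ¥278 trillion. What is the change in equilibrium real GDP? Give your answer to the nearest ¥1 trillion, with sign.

A lump-sum tax change of +¥278 trillion shifts disposable income by −¥278 trillion; first-round consumption changes by −c × ΔT = −0.67 × (+¥278 trillion) = −¥186.26 trillion.
Expenditure multiplier = 1/(1 − c + m) = 1/(1 − 0.67 + 0.13) = 1/0.46 ≈ 2.174.
The tax multiplier is −c × k ≈ −1.457, so ΔY = k × (−c·ΔT) = (−¥186.26 trillion) / 0.46 ≈ −¥405 trillion.

−¥405 trillion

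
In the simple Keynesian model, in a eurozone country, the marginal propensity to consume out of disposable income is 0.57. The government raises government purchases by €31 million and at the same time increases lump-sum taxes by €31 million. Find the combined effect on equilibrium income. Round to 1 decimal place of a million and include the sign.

Expenditure multiplier = 1/(1 − MPC) = 1/(1 − 0.57) = 1/0.43 ≈ 2.326.
ΔG contributes k·ΔG = (+€31 million) / 0.43 ≈ +€72.1 million.
ΔT of +€31 million changes first-round spending by −c·ΔT = −€17.67 million, contributing k·(−c·ΔT) = (−€17.67 million) / 0.43 ≈ −€41.1 million.
With ΔG = ΔT and no other leakages, the balanced-budget multiplier is 1, so ΔY = ΔG = +€31 million.

+€31.0 million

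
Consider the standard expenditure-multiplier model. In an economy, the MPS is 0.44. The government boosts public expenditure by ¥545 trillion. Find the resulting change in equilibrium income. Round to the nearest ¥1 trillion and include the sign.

MPC = 1 − MPS = 1 − 0.44 = 0.56.
Expenditure multiplier = 1/(1 − MPC) = 1/(1 − 0.56) = 1/0.44 ≈ 2.273.
ΔY = k × ΔG = (+¥545 trillion) / 0.44 ≈ +¥1,239 trillion.

+¥1,239 trillion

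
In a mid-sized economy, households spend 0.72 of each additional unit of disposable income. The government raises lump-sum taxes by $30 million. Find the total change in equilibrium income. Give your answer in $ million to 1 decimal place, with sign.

A lump-sum tax change of +$30 million shifts disposable income by −$30 million; first-round consumption changes by −c × ΔT = −0.72 × (+$30 million) = −$21.6 million.
Expenditure multiplier = 1/(1 − MPC) = 1/(1 − 0.72) = 1/0.28 ≈ 3.571.
The tax multiplier is −c × k ≈ −2.571, so ΔY = k × (−c·ΔT) = (−$21.6 million) / 0.28 ≈ −$77.1 million.

−$77.1 million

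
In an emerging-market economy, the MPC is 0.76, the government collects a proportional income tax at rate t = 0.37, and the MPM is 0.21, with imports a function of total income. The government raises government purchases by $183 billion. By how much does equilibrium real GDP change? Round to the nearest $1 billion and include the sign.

Government-spending multiplier = 1/(1 − c(1−t) + m) = 1/(1 − 0.76×0.63 + 0.21) = 1/0.7312 ≈ 1.368.
ΔY = k × ΔG = (+$183 billion) / 0.7312 ≈ +$250 billion.

+$250 billion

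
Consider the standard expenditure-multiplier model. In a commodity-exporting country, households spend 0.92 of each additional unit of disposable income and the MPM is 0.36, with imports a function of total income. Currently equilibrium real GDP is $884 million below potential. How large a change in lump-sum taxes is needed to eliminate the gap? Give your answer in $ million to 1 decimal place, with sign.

−$422.8 million

Spending multiplier = 1/(1 − c + m) = 1/(1 − 0.92 + 0.36) = 1/0.44 ≈ 2.273.
Tax multiplier = −c·k = −0.92/0.44 ≈ −2.091. Need ΔY = +$884 million, so ΔT = ΔY/(−c·k) = −(+$884 million) × 0.44 / 0.92 ≈ −$422.8 million.
The government should cut lump-sum taxes by $422.8 million.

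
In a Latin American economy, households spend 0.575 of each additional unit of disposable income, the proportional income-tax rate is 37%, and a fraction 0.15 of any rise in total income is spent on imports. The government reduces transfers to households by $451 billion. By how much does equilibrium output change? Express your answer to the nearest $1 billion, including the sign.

The transfer change shifts disposable income by −$451 billion, so first-round consumption changes by c·ΔTR = 0.575 × (−$451 billion) = −$259.325 billion.
Expenditure multiplier = 1/(1 − c(1−t) + m) = 1/(1 − 0.575×0.63 + 0.15) = 1/0.78775 ≈ 1.269.
The transfer multiplier is c × k ≈ 0.73, so ΔY = k × (c·ΔTR) = (−$259.325 billion) / 0.78775 ≈ −$329 billion.

−$329 billion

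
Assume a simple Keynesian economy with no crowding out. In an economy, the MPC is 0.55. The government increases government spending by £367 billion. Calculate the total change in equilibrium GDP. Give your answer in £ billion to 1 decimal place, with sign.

Spending multiplier = 1/(1 − MPC) = 1/(1 − 0.55) = 1/0.45 ≈ 2.222.
ΔY = k × ΔG = (+£367 billion) / 0.45 ≈ +£815.6 billion.

+£815.6 billion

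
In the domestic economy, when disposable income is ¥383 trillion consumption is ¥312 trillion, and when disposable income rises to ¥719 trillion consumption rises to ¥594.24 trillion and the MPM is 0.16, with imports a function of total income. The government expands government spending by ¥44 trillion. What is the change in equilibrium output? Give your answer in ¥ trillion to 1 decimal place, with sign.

MPC = ΔC/ΔYd = (594.24 − 312)/(719 − 383) = 282.24/336 = 0.84.
Government-spending multiplier = 1/(1 − c + m) = 1/(1 − 0.84 + 0.16) = 1/0.32 = 3.125.
ΔY = k × ΔG = (+¥44 trillion) / 0.32 = +¥137.5 trillion.

+¥137.5 trillion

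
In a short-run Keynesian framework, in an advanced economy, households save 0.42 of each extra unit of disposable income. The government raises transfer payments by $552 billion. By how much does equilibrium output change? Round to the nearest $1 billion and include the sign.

+$762 billion

MPC = 1 − MPS = 1 − 0.42 = 0.58.
The transfer change shifts disposable income by +$552 billion, so first-round consumption changes by c·ΔTR = 0.58 × (+$552 billion) = +$320.16 billion.
Expenditure multiplier = 1/(1 − MPC) = 1/(1 − 0.58) = 1/0.42 ≈ 2.381.
The transfer multiplier is c × k ≈ 1.381, so ΔY = k × (c·ΔTR) = (+$320.16 billion) / 0.42 ≈ +$762 billion.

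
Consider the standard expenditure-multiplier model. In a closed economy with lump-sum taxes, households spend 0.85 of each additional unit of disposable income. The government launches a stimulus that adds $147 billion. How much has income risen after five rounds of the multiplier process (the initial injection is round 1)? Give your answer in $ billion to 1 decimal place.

$545.2 billion

Round 1 adds ΔG = $147 billion; each later round is MPC = 0.85 times the previous.
After 5 rounds: 147 + 124.95 + 106.2075 + 90.276375 + 76.73491875 = ΔG·(1 − c^5)/(1 − c) = 147 × (1 − 0.4437053125)/0.15 ≈ $545.2 billion.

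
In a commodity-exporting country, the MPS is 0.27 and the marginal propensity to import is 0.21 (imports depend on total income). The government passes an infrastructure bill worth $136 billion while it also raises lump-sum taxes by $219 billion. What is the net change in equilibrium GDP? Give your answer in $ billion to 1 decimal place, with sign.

−$49.7 billion

MPC = 1 − MPS = 1 − 0.27 = 0.73.
Expenditure multiplier = 1/(1 − c + m) = 1/(1 − 0.73 + 0.21) = 1/0.48 ≈ 2.083.
ΔG contributes k·ΔG = (+$136 billion) / 0.48 ≈ +$283.3 billion.
ΔT of +$219 billion changes first-round spending by −c·ΔT = −$159.87 billion, contributing k·(−c·ΔT) = (−$159.87 billion) / 0.48 ≈ −$333.1 billion.
Net ΔY = k(ΔG − c·ΔT) = (−$23.87 billion) / 0.48 ≈ −$49.7 billion.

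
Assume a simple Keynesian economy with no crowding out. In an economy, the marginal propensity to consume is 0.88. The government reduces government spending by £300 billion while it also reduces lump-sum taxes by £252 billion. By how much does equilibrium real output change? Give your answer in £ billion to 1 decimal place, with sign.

−£652.0 billion

Expenditure multiplier = 1/(1 − MPC) = 1/(1 − 0.88) = 1/0.12 ≈ 8.333.
ΔG contributes k·ΔG = (−£300 billion) / 0.12 = −£2,500 billion.
ΔT of −£252 billion changes first-round spending by −c·ΔT = +£221.76 billion, contributing k·(−c·ΔT) = (+£221.76 billion) / 0.12 = +£1,848 billion.
Net ΔY = k(ΔG − c·ΔT) = (−£78.24 billion) / 0.12 = −£652 billion.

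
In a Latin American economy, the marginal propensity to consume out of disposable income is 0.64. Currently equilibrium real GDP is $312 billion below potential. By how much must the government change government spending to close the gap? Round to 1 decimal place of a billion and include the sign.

Spending multiplier = 1/(1 − MPC) = 1/(1 − 0.64) = 1/0.36 ≈ 2.778.
Need ΔY = +$312 billion, so ΔG = ΔY/k = (+$312 billion) × 0.36 ≈ +$112.3 billion.
The government should increase government spending by $112.3 billion.

+$112.3 billion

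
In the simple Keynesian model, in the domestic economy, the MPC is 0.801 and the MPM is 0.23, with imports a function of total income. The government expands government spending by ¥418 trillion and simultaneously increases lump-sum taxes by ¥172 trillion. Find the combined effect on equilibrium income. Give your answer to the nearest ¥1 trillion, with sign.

+¥653 trillion

Expenditure multiplier = 1/(1 − c + m) = 1/(1 − 0.801 + 0.23) = 1/0.429 ≈ 2.331.
ΔG contributes k·ΔG = (+¥418 trillion) / 0.429 ≈ +¥974.4 trillion.
ΔT of +¥172 trillion changes first-round spending by −c·ΔT = −¥137.772 trillion, contributing k·(−c·ΔT) = (−¥137.772 trillion) / 0.429 ≈ −¥321.1 trillion.
Net ΔY = k(ΔG − c·ΔT) = (+¥280.228 trillion) / 0.429 ≈ +¥653 trillion.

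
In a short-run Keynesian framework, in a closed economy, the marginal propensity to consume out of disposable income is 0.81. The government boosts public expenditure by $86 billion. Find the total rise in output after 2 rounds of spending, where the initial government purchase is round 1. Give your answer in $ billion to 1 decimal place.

Round 1 adds ΔG = $86 billion; each later round is MPC = 0.81 times the previous.
After 2 rounds: 86 + 69.66 = ΔG·(1 − c^2)/(1 − c) = 86 × (1 − 0.6561)/0.19 ≈ $155.7 billion.

$155.7 billion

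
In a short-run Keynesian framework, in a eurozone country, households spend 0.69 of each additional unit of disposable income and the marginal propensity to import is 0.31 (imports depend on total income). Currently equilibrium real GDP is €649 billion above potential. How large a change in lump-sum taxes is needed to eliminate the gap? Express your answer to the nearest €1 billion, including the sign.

Spending multiplier = 1/(1 − c + m) = 1/(1 − 0.69 + 0.31) = 1/0.62 ≈ 1.613.
Tax multiplier = −c·k = −0.69/0.62 ≈ −1.113. Need ΔY = −€649 billion, so ΔT = ΔY/(−c·k) = −(−€649 billion) × 0.62 / 0.69 ≈ +€583 billion.
The government should raise lump-sum taxes by €583 billion.

+€583 billion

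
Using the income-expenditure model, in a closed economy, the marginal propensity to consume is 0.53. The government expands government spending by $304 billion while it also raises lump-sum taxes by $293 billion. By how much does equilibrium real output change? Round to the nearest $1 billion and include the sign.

+$316 billion

Expenditure multiplier = 1/(1 − MPC) = 1/(1 − 0.53) = 1/0.47 ≈ 2.128.
ΔG contributes k·ΔG = (+$304 billion) / 0.47 ≈ +$646.8 billion.
ΔT of +$293 billion changes first-round spending by −c·ΔT = −$155.29 billion, contributing k·(−c·ΔT) = (−$155.29 billion) / 0.47 ≈ −$330.4 billion.
Net ΔY = k(ΔG − c·ΔT) = (+$148.71 billion) / 0.47 ≈ +$316 billion.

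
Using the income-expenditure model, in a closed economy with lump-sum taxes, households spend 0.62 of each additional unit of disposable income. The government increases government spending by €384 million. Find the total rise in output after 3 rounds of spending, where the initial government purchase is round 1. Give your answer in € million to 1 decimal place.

€769.7 million

Round 1 adds ΔG = €384 million; each later round is MPC = 0.62 times the previous.
After 3 rounds: 384 + 238.08 + 147.6096 = ΔG·(1 − c^3)/(1 − c) = 384 × (1 − 0.238328)/0.38 ≈ €769.7 million.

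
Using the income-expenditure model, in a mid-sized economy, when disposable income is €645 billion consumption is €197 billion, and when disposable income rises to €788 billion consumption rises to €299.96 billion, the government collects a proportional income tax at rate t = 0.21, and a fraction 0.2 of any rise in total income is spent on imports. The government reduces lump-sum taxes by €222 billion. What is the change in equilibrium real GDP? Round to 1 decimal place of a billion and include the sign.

+€253.2 billion

MPC = ΔC/ΔYd = (299.96 − 197)/(788 − 645) = 102.96/143 = 0.72.
A lump-sum tax change of −€222 billion shifts disposable income by +€222 billion; first-round consumption changes by −c × ΔT = −0.72 × (−€222 billion) = +€159.84 billion.
Expenditure multiplier = 1/(1 − c(1−t) + m) = 1/(1 − 0.72×0.79 + 0.2) = 1/0.6312 ≈ 1.584.
The tax multiplier is −c × k ≈ −1.141, so ΔY = k × (−c·ΔT) = (+€159.84 billion) / 0.6312 ≈ +€253.2 billion.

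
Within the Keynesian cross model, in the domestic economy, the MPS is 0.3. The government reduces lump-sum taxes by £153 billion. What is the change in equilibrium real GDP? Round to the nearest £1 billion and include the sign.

MPC = 1 − MPS = 1 − 0.3 = 0.7.
A lump-sum tax change of −£153 billion shifts disposable income by +£153 billion; first-round consumption changes by −c × ΔT = −0.7 × (−£153 billion) = +£107.1 billion.
Expenditure multiplier = 1/(1 − MPC) = 1/(1 − 0.7) = 1/0.3 ≈ 3.333.
The tax multiplier is −c × k ≈ −2.333, so ΔY = k × (−c·ΔT) = (+£107.1 billion) / 0.3 = +£357 billion.

+£357 billion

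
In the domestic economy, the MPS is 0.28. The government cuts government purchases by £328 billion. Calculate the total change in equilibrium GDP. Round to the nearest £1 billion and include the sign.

−£1,171 billion

MPC = 1 − MPS = 1 − 0.28 = 0.72.
Government-spending multiplier = 1/(1 − MPC) = 1/(1 − 0.72) = 1/0.28 ≈ 3.571.
ΔY = k × ΔG = (−£328 billion) / 0.28 ≈ −£1,171 billion.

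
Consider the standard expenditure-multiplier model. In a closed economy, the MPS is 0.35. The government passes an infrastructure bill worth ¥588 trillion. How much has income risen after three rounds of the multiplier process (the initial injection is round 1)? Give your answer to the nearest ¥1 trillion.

¥1,219 trillion

MPC = 1 − MPS = 1 − 0.35 = 0.65.
Round 1 adds ΔG = ¥588 trillion; each later round is MPC = 0.65 times the previous.
After 3 rounds: 588 + 382.2 + 248.43 = ΔG·(1 − c^3)/(1 − c) = 588 × (1 − 0.274625)/0.35 ≈ ¥1,219 trillion.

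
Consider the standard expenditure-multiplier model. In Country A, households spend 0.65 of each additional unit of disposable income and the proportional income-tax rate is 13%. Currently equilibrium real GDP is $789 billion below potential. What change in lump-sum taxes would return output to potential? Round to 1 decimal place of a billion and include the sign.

−$527.4 billion

Spending multiplier = 1/(1 − c(1−t)) = 1/(1 − 0.65×0.87) = 1/0.4345 ≈ 2.301.
Tax multiplier = −c·k = −0.65/0.4345 ≈ −1.496. Need ΔY = +$789 billion, so ΔT = ΔY/(−c·k) = −(+$789 billion) × 0.4345 / 0.65 ≈ −$527.4 billion.
The government should cut lump-sum taxes by $527.4 billion.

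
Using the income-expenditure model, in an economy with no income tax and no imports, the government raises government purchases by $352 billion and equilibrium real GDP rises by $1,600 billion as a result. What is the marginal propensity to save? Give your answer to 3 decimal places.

0.220

Implied spending multiplier k = ΔY/ΔG = 1,600/352 ≈ 4.5455.
Since k = 1/(1 − MPC), MPC = 1 − 1/k = 1 − ΔG/ΔY = 1 − 352/1,600 = 0.780.
MPS = 1 − MPC = 0.220.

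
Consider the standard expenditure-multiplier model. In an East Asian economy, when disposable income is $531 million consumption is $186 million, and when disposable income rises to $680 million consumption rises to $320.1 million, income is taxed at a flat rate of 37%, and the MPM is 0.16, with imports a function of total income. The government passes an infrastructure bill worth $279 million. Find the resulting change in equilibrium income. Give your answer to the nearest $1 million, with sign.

+$470 million

MPC = ΔC/ΔYd = (320.1 − 186)/(680 − 531) = 134.1/149 = 0.9.
Government-spending multiplier = 1/(1 − c(1−t) + m) = 1/(1 − 0.9×0.63 + 0.16) = 1/0.593 ≈ 1.686.
ΔY = k × ΔG = (+$279 million) / 0.593 ≈ +$470 million.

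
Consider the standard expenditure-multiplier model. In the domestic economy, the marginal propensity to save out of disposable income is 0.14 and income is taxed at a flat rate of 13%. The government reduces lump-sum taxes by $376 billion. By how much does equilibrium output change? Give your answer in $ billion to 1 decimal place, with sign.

+$1,284.2 billion

MPC = 1 − MPS = 1 − 0.14 = 0.86.
A lump-sum tax change of −$376 billion shifts disposable income by +$376 billion; first-round consumption changes by −c × ΔT = −0.86 × (−$376 billion) = +$323.36 billion.
Expenditure multiplier = 1/(1 − c(1−t)) = 1/(1 − 0.86×0.87) = 1/0.2518 ≈ 3.971.
The tax multiplier is −c × k ≈ −3.415, so ΔY = k × (−c·ΔT) = (+$323.36 billion) / 0.2518 ≈ +$1,284.2 billion.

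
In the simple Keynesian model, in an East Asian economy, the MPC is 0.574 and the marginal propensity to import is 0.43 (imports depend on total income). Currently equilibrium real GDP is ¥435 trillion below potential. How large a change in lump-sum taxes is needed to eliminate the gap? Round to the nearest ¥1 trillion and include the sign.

Spending multiplier = 1/(1 − c + m) = 1/(1 − 0.574 + 0.43) = 1/0.856 ≈ 1.168.
Tax multiplier = −c·k = −0.574/0.856 ≈ −0.671. Need ΔY = +¥435 trillion, so ΔT = ΔY/(−c·k) = −(+¥435 trillion) × 0.856 / 0.574 ≈ −¥649 trillion.
The government should cut lump-sum taxes by ¥649 trillion.

−¥649 trillion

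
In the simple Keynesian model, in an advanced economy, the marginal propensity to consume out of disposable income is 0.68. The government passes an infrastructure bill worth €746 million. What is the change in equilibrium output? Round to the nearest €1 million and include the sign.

+€2,331 million

Spending multiplier = 1/(1 − MPC) = 1/(1 − 0.68) = 1/0.32 = 3.125.
ΔY = k × ΔG = (+€746 million) / 0.32 ≈ +€2,331 million.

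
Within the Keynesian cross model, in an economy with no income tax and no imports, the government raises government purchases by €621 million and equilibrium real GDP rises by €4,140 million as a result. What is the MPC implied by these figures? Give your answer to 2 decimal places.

Implied spending multiplier k = ΔY/ΔG = 4,140/621 ≈ 6.6667.
Since k = 1/(1 − MPC), MPC = 1 − 1/k = 1 − ΔG/ΔY = 1 − 621/4,140 = 0.85.

0.85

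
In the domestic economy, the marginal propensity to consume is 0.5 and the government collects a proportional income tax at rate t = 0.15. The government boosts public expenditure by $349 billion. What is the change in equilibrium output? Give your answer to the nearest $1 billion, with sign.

+$607 billion

Expenditure multiplier = 1/(1 − c(1−t)) = 1/(1 − 0.5×0.85) = 1/0.575 ≈ 1.739.
ΔY = k × ΔG = (+$349 billion) / 0.575 ≈ +$607 billion.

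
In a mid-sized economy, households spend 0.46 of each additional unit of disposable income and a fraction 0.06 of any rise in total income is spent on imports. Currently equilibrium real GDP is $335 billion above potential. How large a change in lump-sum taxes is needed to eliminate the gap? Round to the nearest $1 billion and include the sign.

Spending multiplier = 1/(1 − c + m) = 1/(1 − 0.46 + 0.06) = 1/0.6 ≈ 1.667.
Tax multiplier = −c·k = −0.46/0.6 ≈ −0.767. Need ΔY = −$335 billion, so ΔT = ΔY/(−c·k) = −(−$335 billion) × 0.6 / 0.46 ≈ +$437 billion.
The government should raise lump-sum taxes by $437 billion.

+$437 billion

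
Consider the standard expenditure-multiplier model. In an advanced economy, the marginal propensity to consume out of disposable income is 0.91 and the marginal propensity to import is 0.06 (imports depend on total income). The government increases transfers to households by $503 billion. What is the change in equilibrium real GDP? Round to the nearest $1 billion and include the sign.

The transfer change shifts disposable income by +$503 billion, so first-round consumption changes by c·ΔTR = 0.91 × (+$503 billion) = +$457.73 billion.
Expenditure multiplier = 1/(1 − c + m) = 1/(1 − 0.91 + 0.06) = 1/0.15 ≈ 6.667.
The transfer multiplier is c × k ≈ 6.067, so ΔY = k × (c·ΔTR) = (+$457.73 billion) / 0.15 ≈ +$3,052 billion.

+$3,052 billion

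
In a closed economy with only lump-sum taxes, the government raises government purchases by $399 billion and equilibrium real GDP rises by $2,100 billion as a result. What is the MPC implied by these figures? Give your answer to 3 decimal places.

0.810

Implied spending multiplier k = ΔY/ΔG = 2,100/399 ≈ 5.2632.
Since k = 1/(1 − MPC), MPC = 1 − 1/k = 1 − ΔG/ΔY = 1 − 399/2,100 = 0.810.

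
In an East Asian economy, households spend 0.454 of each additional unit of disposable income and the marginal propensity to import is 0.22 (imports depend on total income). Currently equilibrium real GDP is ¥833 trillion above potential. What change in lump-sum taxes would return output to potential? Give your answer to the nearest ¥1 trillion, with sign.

+¥1,405 trillion

Spending multiplier = 1/(1 − c + m) = 1/(1 − 0.454 + 0.22) = 1/0.766 ≈ 1.305.
Tax multiplier = −c·k = −0.454/0.766 ≈ −0.593. Need ΔY = −¥833 trillion, so ΔT = ΔY/(−c·k) = −(−¥833 trillion) × 0.766 / 0.454 ≈ +¥1,405 trillion.
The government should raise lump-sum taxes by ¥1,405 trillion.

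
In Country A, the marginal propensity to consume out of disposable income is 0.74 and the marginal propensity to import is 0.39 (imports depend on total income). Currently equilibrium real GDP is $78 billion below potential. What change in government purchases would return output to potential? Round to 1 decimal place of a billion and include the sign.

+$50.7 billion

Spending multiplier = 1/(1 − c + m) = 1/(1 − 0.74 + 0.39) = 1/0.65 ≈ 1.538.
Need ΔY = +$78 billion, so ΔG = ΔY/k = (+$78 billion) × 0.65 = +$50.7 billion.
The government should increase government purchases by $50.7 billion.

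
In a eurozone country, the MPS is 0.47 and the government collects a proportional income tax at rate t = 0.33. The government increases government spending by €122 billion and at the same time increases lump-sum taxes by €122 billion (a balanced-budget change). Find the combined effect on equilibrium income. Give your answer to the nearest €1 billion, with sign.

+€89 billion

MPC = 1 − MPS = 1 − 0.47 = 0.53.
Expenditure multiplier = 1/(1 − c(1−t)) = 1/(1 − 0.53×0.67) = 1/0.6449 ≈ 1.551.
ΔG contributes k·ΔG = (+€122 billion) / 0.6449 ≈ +€189.2 billion.
ΔT of +€122 billion changes first-round spending by −c·ΔT = −€64.66 billion, contributing k·(−c·ΔT) = (−€64.66 billion) / 0.6449 ≈ −€100.3 billion.
Net ΔY = k(ΔG − c·ΔT) = (+€57.34 billion) / 0.6449 ≈ +€89 billion.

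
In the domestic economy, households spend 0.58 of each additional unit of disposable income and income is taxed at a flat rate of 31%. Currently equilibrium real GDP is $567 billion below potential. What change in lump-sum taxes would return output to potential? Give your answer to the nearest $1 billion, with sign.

−$586 billion

Spending multiplier = 1/(1 − c(1−t)) = 1/(1 − 0.58×0.69) = 1/0.5998 ≈ 1.667.
Tax multiplier = −c·k = −0.58/0.5998 ≈ −0.967. Need ΔY = +$567 billion, so ΔT = ΔY/(−c·k) = −(+$567 billion) × 0.5998 / 0.58 ≈ −$586 billion.
The government should cut lump-sum taxes by $586 billion.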